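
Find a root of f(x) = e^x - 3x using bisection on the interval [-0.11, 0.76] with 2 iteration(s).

f(x) = e^x - 3x
Initial interval: [-0.11, 0.76]

Iteration 1:
  c_1 = (-0.110000 + 0.760000)/2 = 0.325000
  f(c_1) = f(0.325000) = 0.409031
  f(a) × f(c) ≥ 0, new interval: [0.325000, 0.760000]
Iteration 2:
  c_2 = (0.325000 + 0.760000)/2 = 0.542500
  f(c_2) = f(0.542500) = 0.092802
  f(a) × f(c) ≥ 0, new interval: [0.542500, 0.760000]

After 2 iteration(s), the approximation is c_2 = 0.542500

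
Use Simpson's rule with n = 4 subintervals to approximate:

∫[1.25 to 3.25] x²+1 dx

f(x) = x²+1
a = 1.25, b = 3.25, n = 4
h = (b - a)/n = 0.500000

Simpson's rule: (h/3)[f(x₀) + 4f(x₁) + 2f(x₂) + ... + f(xₙ)]

x_0 = 1.2500, f(x_0) = 2.562500, coefficient = 1
x_1 = 1.7500, f(x_1) = 4.062500, coefficient = 4
x_2 = 2.2500, f(x_2) = 6.062500, coefficient = 2
x_3 = 2.7500, f(x_3) = 8.562500, coefficient = 4
x_4 = 3.2500, f(x_4) = 11.562500, coefficient = 1

I ≈ (0.500000/3) × 76.750000 = 12.791667
Exact value: 12.791667
Error: 0.000000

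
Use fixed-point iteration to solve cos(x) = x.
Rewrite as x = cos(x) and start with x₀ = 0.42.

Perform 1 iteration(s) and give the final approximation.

Equation: cos(x) = x
Fixed-point form: x = cos(x)
x₀ = 0.42

x_1 = g(0.420000) = 0.913089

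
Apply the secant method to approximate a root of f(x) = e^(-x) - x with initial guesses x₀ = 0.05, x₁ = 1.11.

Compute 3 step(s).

f(x) = e^(-x) - x
x₀ = 0.05, x₁ = 1.11

Secant formula: x_{n+1} = x_n - f(x_n)(x_n - x_{n-1})/(f(x_n) - f(x_{n-1}))

Iteration 1:
  f(0.050000) = 0.901229
  f(1.110000) = -0.780441
  x_2 = 1.110000 - (-0.780441)×(1.110000 - 0.050000)/(-0.780441 - 0.901229)
       = 0.618068
Iteration 2:
  f(1.110000) = -0.780441
  f(0.618068) = -0.079083
  x_3 = 0.618068 - (-0.079083)×(0.618068 - 1.110000)/(-0.079083 - (-0.780441))
       = 0.562599
Iteration 3:
  f(0.618068) = -0.079083
  f(0.562599) = 0.007127
  x_4 = 0.562599 - 0.007127×(0.562599 - 0.618068)/(0.007127 - (-0.079083))
       = 0.567185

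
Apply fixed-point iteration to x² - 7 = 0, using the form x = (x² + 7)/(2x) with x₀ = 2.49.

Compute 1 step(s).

Equation: x² - 7 = 0
Fixed-point form: x = (x² + 7)/(2x)
x₀ = 2.49

x_1 = g(2.490000) = 2.650622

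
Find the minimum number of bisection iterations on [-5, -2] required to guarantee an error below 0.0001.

We need (b-a)/2^n ≤ 0.0001
(-2 - (-5))/2^n ≤ 0.0001
3/2^n ≤ 0.0001
2^n ≥ 30000
n ≥ log₂(30000) = 14.87
n ≥ 15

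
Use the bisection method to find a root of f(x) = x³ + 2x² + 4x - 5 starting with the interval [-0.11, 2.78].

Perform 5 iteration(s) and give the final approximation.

f(x) = x³ + 2x² + 4x - 5
Initial interval: [-0.11, 2.78]

Iteration 1:
  c_1 = (-0.110000 + 2.780000)/2 = 1.335000
  f(c_1) = f(1.335000) = 6.283720
  f(a) × f(c) < 0, new interval: [-0.110000, 1.335000]
Iteration 2:
  c_2 = (-0.110000 + 1.335000)/2 = 0.612500
  f(c_2) = f(0.612500) = -1.569904
  f(a) × f(c) ≥ 0, new interval: [0.612500, 1.335000]
Iteration 3:
  c_3 = (0.612500 + 1.335000)/2 = 0.973750
  f(c_3) = f(0.973750) = 1.714677
  f(a) × f(c) < 0, new interval: [0.612500, 0.973750]
Iteration 4:
  c_4 = (0.612500 + 0.973750)/2 = 0.793125
  f(c_4) = f(0.793125) = -0.070492
  f(a) × f(c) ≥ 0, new interval: [0.793125, 0.973750]
Iteration 5:
  c_5 = (0.793125 + 0.973750)/2 = 0.883437
  f(c_5) = f(0.883437) = 0.784163
  f(a) × f(c) < 0, new interval: [0.793125, 0.883437]

After 5 iteration(s), the approximation is c_5 = 0.883437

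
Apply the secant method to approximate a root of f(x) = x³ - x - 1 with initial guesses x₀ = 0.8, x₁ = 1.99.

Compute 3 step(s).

f(x) = x³ - x - 1
x₀ = 0.8, x₁ = 1.99

Secant formula: x_{n+1} = x_n - f(x_n)(x_n - x_{n-1})/(f(x_n) - f(x_{n-1}))

Iteration 1:
  f(0.800000) = -1.288000
  f(1.990000) = 4.890599
  x_2 = 1.990000 - 4.890599×(1.990000 - 0.800000)/(4.890599 - (-1.288000))
       = 1.048069
Iteration 2:
  f(1.990000) = 4.890599
  f(1.048069) = -0.896819
  x_3 = 1.048069 - (-0.896819)×(1.048069 - 1.990000)/(-0.896819 - 4.890599)
       = 1.194031
Iteration 3:
  f(1.048069) = -0.896819
  f(1.194031) = -0.491690
  x_4 = 1.194031 - (-0.491690)×(1.194031 - 1.048069)/(-0.491690 - (-0.896819))
       = 1.371179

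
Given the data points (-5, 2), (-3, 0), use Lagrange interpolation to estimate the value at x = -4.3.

Lagrange interpolation formula:
P(x) = Σ yᵢ × Lᵢ(x)
where Lᵢ(x) = Π_{j≠i} (x - xⱼ)/(xᵢ - xⱼ)

L_0(-4.3) = (-4.3 - (-3))/(-5 - (-3)) = 0.650000
L_1(-4.3) = (-4.3 - (-5))/(-3 - (-5)) = 0.350000

P(-4.3) = 2×L_0(-4.3) + 0×L_1(-4.3)
P(-4.3) = 1.300000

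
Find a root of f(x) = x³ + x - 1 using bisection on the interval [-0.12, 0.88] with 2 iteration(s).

f(x) = x³ + x - 1
Initial interval: [-0.12, 0.88]

Iteration 1:
  c_1 = (-0.120000 + 0.880000)/2 = 0.380000
  f(c_1) = f(0.380000) = -0.565128
  f(a) × f(c) ≥ 0, new interval: [0.380000, 0.880000]
Iteration 2:
  c_2 = (0.380000 + 0.880000)/2 = 0.630000
  f(c_2) = f(0.630000) = -0.119953
  f(a) × f(c) ≥ 0, new interval: [0.630000, 0.880000]

After 2 iteration(s), the approximation is c_2 = 0.630000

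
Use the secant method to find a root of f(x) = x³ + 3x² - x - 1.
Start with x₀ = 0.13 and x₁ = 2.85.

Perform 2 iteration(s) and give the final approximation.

f(x) = x³ + 3x² - x - 1
x₀ = 0.13, x₁ = 2.85

Secant formula: x_{n+1} = x_n - f(x_n)(x_n - x_{n-1})/(f(x_n) - f(x_{n-1}))

Iteration 1:
  f(0.130000) = -1.077103
  f(2.850000) = 43.666625
  x_2 = 2.850000 - 43.666625×(2.850000 - 0.130000)/(43.666625 - (-1.077103))
       = 0.195478
Iteration 2:
  f(2.850000) = 43.666625
  f(0.195478) = -1.073374
  x_3 = 0.195478 - (-1.073374)×(0.195478 - 2.850000)/(-1.073374 - 43.666625)
       = 0.259163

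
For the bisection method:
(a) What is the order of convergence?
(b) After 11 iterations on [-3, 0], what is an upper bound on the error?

(a) Bisection has linear (order 1) convergence; the error is halved each step.

(b) Error bound = (b-a)/2^n = (0 - (-3))/2^{11}
    = 3/2^{11}

(a) 1 (linear); (b) error ≤ 1.46e-03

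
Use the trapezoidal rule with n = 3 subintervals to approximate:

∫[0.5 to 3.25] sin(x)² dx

f(x) = sin(x)²
a = 0.5, b = 3.25, n = 3
h = (b - a)/n = 0.916667

Trapezoidal rule: (h/2)[f(x₀) + 2f(x₁) + 2f(x₂) + ... + f(xₙ)]

x_0 = 0.5000, f(x_0) = 0.229849, coefficient = 1
x_1 = 1.4167, f(x_1) = 0.976432, coefficient = 2
x_2 = 2.3333, f(x_2) = 0.522853, coefficient = 2
x_3 = 3.2500, f(x_3) = 0.011706, coefficient = 1

I ≈ (0.916667/2) × 3.240125 = 1.485057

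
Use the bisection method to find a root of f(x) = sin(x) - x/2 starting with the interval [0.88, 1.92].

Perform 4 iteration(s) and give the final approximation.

f(x) = sin(x) - x/2
Initial interval: [0.88, 1.92]

Iteration 1:
  c_1 = (0.880000 + 1.920000)/2 = 1.400000
  f(c_1) = f(1.400000) = 0.285450
  f(a) × f(c) ≥ 0, new interval: [1.400000, 1.920000]
Iteration 2:
  c_2 = (1.400000 + 1.920000)/2 = 1.660000
  f(c_2) = f(1.660000) = 0.166024
  f(a) × f(c) ≥ 0, new interval: [1.660000, 1.920000]
Iteration 3:
  c_3 = (1.660000 + 1.920000)/2 = 1.790000
  f(c_3) = f(1.790000) = 0.081071
  f(a) × f(c) ≥ 0, new interval: [1.790000, 1.920000]
Iteration 4:
  c_4 = (1.790000 + 1.920000)/2 = 1.855000
  f(c_4) = f(1.855000) = 0.032385
  f(a) × f(c) ≥ 0, new interval: [1.855000, 1.920000]

After 4 iteration(s), the approximation is c_4 = 1.855000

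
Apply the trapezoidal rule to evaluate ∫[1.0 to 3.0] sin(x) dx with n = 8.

f(x) = sin(x)
a = 1.0, b = 3.0, n = 8
h = (b - a)/n = 0.250000

Trapezoidal rule: (h/2)[f(x₀) + 2f(x₁) + 2f(x₂) + ... + f(xₙ)]

x_0 = 1.0000, f(x_0) = 0.841471, coefficient = 1
x_1 = 1.2500, f(x_1) = 0.948985, coefficient = 2
x_2 = 1.5000, f(x_2) = 0.997495, coefficient = 2
x_3 = 1.7500, f(x_3) = 0.983986, coefficient = 2
x_4 = 2.0000, f(x_4) = 0.909297, coefficient = 2
x_5 = 2.2500, f(x_5) = 0.778073, coefficient = 2
x_6 = 2.5000, f(x_6) = 0.598472, coefficient = 2
x_7 = 2.7500, f(x_7) = 0.381661, coefficient = 2
x_8 = 3.0000, f(x_8) = 0.141120, coefficient = 1

I ≈ (0.250000/2) × 12.178530 = 1.522316
Exact value: 1.530295
Error: 0.007979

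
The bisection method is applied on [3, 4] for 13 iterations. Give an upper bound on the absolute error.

Bisection error bound: |error| ≤ (b-a)/2^n
|error| ≤ (4 - 3)/2^13 = 1/2^13
|error| ≤ 0.0001220703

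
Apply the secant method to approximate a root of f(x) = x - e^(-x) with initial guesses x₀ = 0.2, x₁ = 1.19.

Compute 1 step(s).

f(x) = x - e^(-x)
x₀ = 0.2, x₁ = 1.19

Secant formula: x_{n+1} = x_n - f(x_n)(x_n - x_{n-1})/(f(x_n) - f(x_{n-1}))

Iteration 1:
  f(0.200000) = -0.618731
  f(1.190000) = 0.885779
  x_2 = 1.190000 - 0.885779×(1.190000 - 0.200000)/(0.885779 - (-0.618731))
       = 0.607138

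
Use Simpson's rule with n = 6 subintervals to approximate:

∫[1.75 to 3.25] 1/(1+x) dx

f(x) = 1/(1+x)
a = 1.75, b = 3.25, n = 6
h = (b - a)/n = 0.250000

Simpson's rule: (h/3)[f(x₀) + 4f(x₁) + 2f(x₂) + ... + f(xₙ)]

x_0 = 1.7500, f(x_0) = 0.363636, coefficient = 1
x_1 = 2.0000, f(x_1) = 0.333333, coefficient = 4
x_2 = 2.2500, f(x_2) = 0.307692, coefficient = 2
x_3 = 2.5000, f(x_3) = 0.285714, coefficient = 4
x_4 = 2.7500, f(x_4) = 0.266667, coefficient = 2
x_5 = 3.0000, f(x_5) = 0.250000, coefficient = 4
x_6 = 3.2500, f(x_6) = 0.235294, coefficient = 1

I ≈ (0.250000/3) × 5.223839 = 0.435320
Exact value: 0.435318
Error: 0.000002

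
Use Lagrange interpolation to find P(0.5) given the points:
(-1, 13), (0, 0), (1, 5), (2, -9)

Lagrange interpolation formula:
P(x) = Σ yᵢ × Lᵢ(x)
where Lᵢ(x) = Π_{j≠i} (x - xⱼ)/(xᵢ - xⱼ)

L_0(0.5) = (0.5 - 0)/(-1 - 0) × (0.5 - 1)/(-1 - 1) × (0.5 - 2)/(-1 - 2) = -0.062500
L_1(0.5) = (0.5 - (-1))/(0 - (-1)) × (0.5 - 1)/(0 - 1) × (0.5 - 2)/(0 - 2) = 0.562500
L_2(0.5) = (0.5 - (-1))/(1 - (-1)) × (0.5 - 0)/(1 - 0) × (0.5 - 2)/(1 - 2) = 0.562500
L_3(0.5) = (0.5 - (-1))/(2 - (-1)) × (0.5 - 0)/(2 - 0) × (0.5 - 1)/(2 - 1) = -0.062500

P(0.5) = 13×L_0(0.5) + 0×L_1(0.5) + 5×L_2(0.5) + (-9)×L_3(0.5)
P(0.5) = 2.562500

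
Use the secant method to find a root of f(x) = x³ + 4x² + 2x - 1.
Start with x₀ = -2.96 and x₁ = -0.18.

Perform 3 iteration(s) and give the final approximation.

f(x) = x³ + 4x² + 2x - 1
x₀ = -2.96, x₁ = -0.18

Secant formula: x_{n+1} = x_n - f(x_n)(x_n - x_{n-1})/(f(x_n) - f(x_{n-1}))

Iteration 1:
  f(-2.960000) = 2.192064
  f(-0.180000) = -1.236232
  x_2 = -0.180000 - (-1.236232)×(-0.180000 - (-2.960000))/(-1.236232 - 2.192064)
       = -1.182459
Iteration 2:
  f(-0.180000) = -1.236232
  f(-1.182459) = 0.574593
  x_3 = -1.182459 - 0.574593×(-1.182459 - (-0.180000))/(0.574593 - (-1.236232))
       = -0.864368
Iteration 3:
  f(-1.182459) = 0.574593
  f(-0.864368) = -0.386004
  x_4 = -0.864368 - (-0.386004)×(-0.864368 - (-1.182459))/(-0.386004 - 0.574593)
       = -0.992189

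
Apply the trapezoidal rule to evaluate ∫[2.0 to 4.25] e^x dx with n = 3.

f(x) = e^x
a = 2.0, b = 4.25, n = 3
h = (b - a)/n = 0.750000

Trapezoidal rule: (h/2)[f(x₀) + 2f(x₁) + 2f(x₂) + ... + f(xₙ)]

x_0 = 2.0000, f(x_0) = 7.389056, coefficient = 1
x_1 = 2.7500, f(x_1) = 15.642632, coefficient = 2
x_2 = 3.5000, f(x_2) = 33.115452, coefficient = 2
x_3 = 4.2500, f(x_3) = 70.105412, coefficient = 1

I ≈ (0.750000/2) × 175.010636 = 65.628989
Exact value: 62.716356
Error: 2.912632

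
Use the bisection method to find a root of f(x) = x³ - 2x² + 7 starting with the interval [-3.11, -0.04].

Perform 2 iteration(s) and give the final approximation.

f(x) = x³ - 2x² + 7
Initial interval: [-3.11, -0.04]

Iteration 1:
  c_1 = (-3.110000 + (-0.040000))/2 = -1.575000
  f(c_1) = f(-1.575000) = -1.868234
  f(a) × f(c) ≥ 0, new interval: [-1.575000, -0.040000]
Iteration 2:
  c_2 = (-1.575000 + (-0.040000))/2 = -0.807500
  f(c_2) = f(-0.807500) = 5.169352
  f(a) × f(c) < 0, new interval: [-1.575000, -0.807500]

After 2 iteration(s), the approximation is c_2 = -0.807500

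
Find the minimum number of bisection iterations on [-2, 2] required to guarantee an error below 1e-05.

We need (b-a)/2^n ≤ 1e-05
(2 - (-2))/2^n ≤ 1e-05
4/2^n ≤ 1e-05
2^n ≥ 400000
n ≥ log₂(400000) = 18.61
n ≥ 19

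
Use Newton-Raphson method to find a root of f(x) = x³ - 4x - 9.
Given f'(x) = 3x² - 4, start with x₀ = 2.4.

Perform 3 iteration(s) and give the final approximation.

f(x) = x³ - 4x - 9
f'(x) = 3x² - 4
x₀ = 2.4

Newton-Raphson formula: x_{n+1} = x_n - f(x_n)/f'(x_n)

Iteration 1:
  f(2.400000) = -4.776000
  f'(2.400000) = 13.280000
  x_1 = 2.400000 - (-4.776000)/13.280000 = 2.759639
Iteration 2:
  f(2.759639) = 0.977763
  f'(2.759639) = 18.846815
  x_2 = 2.759639 - 0.977763/18.846815 = 2.707759
Iteration 3:
  f(2.707759) = 0.022143
  f'(2.707759) = 17.995878
  x_3 = 2.707759 - 0.022143/17.995878 = 2.706529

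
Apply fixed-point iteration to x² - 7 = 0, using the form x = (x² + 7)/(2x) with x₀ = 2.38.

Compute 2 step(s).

Equation: x² - 7 = 0
Fixed-point form: x = (x² + 7)/(2x)
x₀ = 2.38

x_1 = g(2.380000) = 2.660588
x_2 = g(2.660588) = 2.645793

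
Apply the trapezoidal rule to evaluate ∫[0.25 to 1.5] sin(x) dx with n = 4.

f(x) = sin(x)
a = 0.25, b = 1.5, n = 4
h = (b - a)/n = 0.312500

Trapezoidal rule: (h/2)[f(x₀) + 2f(x₁) + 2f(x₂) + ... + f(xₙ)]

x_0 = 0.2500, f(x_0) = 0.247404, coefficient = 1
x_1 = 0.5625, f(x_1) = 0.533303, coefficient = 2
x_2 = 0.8750, f(x_2) = 0.767544, coefficient = 2
x_3 = 1.1875, f(x_3) = 0.927437, coefficient = 2
x_4 = 1.5000, f(x_4) = 0.997495, coefficient = 1

I ≈ (0.312500/2) × 5.701465 = 0.890854
Exact value: 0.898175
Error: 0.007321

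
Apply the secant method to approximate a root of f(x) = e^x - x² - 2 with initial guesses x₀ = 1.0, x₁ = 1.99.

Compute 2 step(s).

f(x) = e^x - x² - 2
x₀ = 1.0, x₁ = 1.99

Secant formula: x_{n+1} = x_n - f(x_n)(x_n - x_{n-1})/(f(x_n) - f(x_{n-1}))

Iteration 1:
  f(1.000000) = -0.281718
  f(1.990000) = 1.355434
  x_2 = 1.990000 - 1.355434×(1.990000 - 1.000000)/(1.355434 - (-0.281718))
       = 1.170357
Iteration 2:
  f(1.990000) = 1.355434
  f(1.170357) = -0.146592
  x_3 = 1.170357 - (-0.146592)×(1.170357 - 1.990000)/(-0.146592 - 1.355434)
       = 1.250351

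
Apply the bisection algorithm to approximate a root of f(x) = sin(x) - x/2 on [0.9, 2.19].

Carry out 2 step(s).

f(x) = sin(x) - x/2
Initial interval: [0.9, 2.19]

Iteration 1:
  c_1 = (0.900000 + 2.190000)/2 = 1.545000
  f(c_1) = f(1.545000) = 0.227167
  f(a) × f(c) ≥ 0, new interval: [1.545000, 2.190000]
Iteration 2:
  c_2 = (1.545000 + 2.190000)/2 = 1.867500
  f(c_2) = f(1.867500) = 0.022555
  f(a) × f(c) ≥ 0, new interval: [1.867500, 2.190000]

After 2 iteration(s), the approximation is c_2 = 1.867500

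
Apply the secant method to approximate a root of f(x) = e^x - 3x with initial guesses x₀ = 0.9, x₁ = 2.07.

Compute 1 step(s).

f(x) = e^x - 3x
x₀ = 0.9, x₁ = 2.07

Secant formula: x_{n+1} = x_n - f(x_n)(x_n - x_{n-1})/(f(x_n) - f(x_{n-1}))

Iteration 1:
  f(0.900000) = -0.240397
  f(2.070000) = 1.714823
  x_2 = 2.070000 - 1.714823×(2.070000 - 0.900000)/(1.714823 - (-0.240397))
       = 1.043853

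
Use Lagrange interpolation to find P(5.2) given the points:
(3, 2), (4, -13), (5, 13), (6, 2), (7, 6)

Lagrange interpolation formula:
P(x) = Σ yᵢ × Lᵢ(x)
where Lᵢ(x) = Π_{j≠i} (x - xⱼ)/(xᵢ - xⱼ)

L_0(5.2) = (5.2 - 4)/(3 - 4) × (5.2 - 5)/(3 - 5) × (5.2 - 6)/(3 - 6) × (5.2 - 7)/(3 - 7) = 0.014400
L_1(5.2) = (5.2 - 3)/(4 - 3) × (5.2 - 5)/(4 - 5) × (5.2 - 6)/(4 - 6) × (5.2 - 7)/(4 - 7) = -0.105600
L_2(5.2) = (5.2 - 3)/(5 - 3) × (5.2 - 4)/(5 - 4) × (5.2 - 6)/(5 - 6) × (5.2 - 7)/(5 - 7) = 0.950400
L_3(5.2) = (5.2 - 3)/(6 - 3) × (5.2 - 4)/(6 - 4) × (5.2 - 5)/(6 - 5) × (5.2 - 7)/(6 - 7) = 0.158400
L_4(5.2) = (5.2 - 3)/(7 - 3) × (5.2 - 4)/(7 - 4) × (5.2 - 5)/(7 - 5) × (5.2 - 6)/(7 - 6) = -0.017600

P(5.2) = 2×L_0(5.2) + (-13)×L_1(5.2) + 13×L_2(5.2) + 2×L_3(5.2) + 6×L_4(5.2)
P(5.2) = 13.968000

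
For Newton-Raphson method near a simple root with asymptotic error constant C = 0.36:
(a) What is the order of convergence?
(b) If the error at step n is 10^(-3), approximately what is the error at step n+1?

(a) Newton-Raphson has quadratic (order 2) convergence near simple roots.
    This means |e_{n+1}| ≈ C|e_n|².

(b) With |e_n| = 10^(-3) and C = 0.36:
    |e_{n+1}| ≈ 0.36 × (10^(-3))² = 0.36 × 10^(-6)

(a) 2 (quadratic); (b) |e_{n+1}| ≈ 3.600e-07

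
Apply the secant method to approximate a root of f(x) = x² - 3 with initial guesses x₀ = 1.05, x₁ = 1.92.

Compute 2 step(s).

f(x) = x² - 3
x₀ = 1.05, x₁ = 1.92

Secant formula: x_{n+1} = x_n - f(x_n)(x_n - x_{n-1})/(f(x_n) - f(x_{n-1}))

Iteration 1:
  f(1.050000) = -1.897500
  f(1.920000) = 0.686400
  x_2 = 1.920000 - 0.686400×(1.920000 - 1.050000)/(0.686400 - (-1.897500))
       = 1.688889
Iteration 2:
  f(1.920000) = 0.686400
  f(1.688889) = -0.147654
  x_3 = 1.688889 - (-0.147654)×(1.688889 - 1.920000)/(-0.147654 - 0.686400)
       = 1.729803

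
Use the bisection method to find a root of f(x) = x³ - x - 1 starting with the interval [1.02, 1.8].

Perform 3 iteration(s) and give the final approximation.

f(x) = x³ - x - 1
Initial interval: [1.02, 1.8]

Iteration 1:
  c_1 = (1.020000 + 1.800000)/2 = 1.410000
  f(c_1) = f(1.410000) = 0.393221
  f(a) × f(c) < 0, new interval: [1.020000, 1.410000]
Iteration 2:
  c_2 = (1.020000 + 1.410000)/2 = 1.215000
  f(c_2) = f(1.215000) = -0.421387
  f(a) × f(c) ≥ 0, new interval: [1.215000, 1.410000]
Iteration 3:
  c_3 = (1.215000 + 1.410000)/2 = 1.312500
  f(c_3) = f(1.312500) = -0.051514
  f(a) × f(c) ≥ 0, new interval: [1.312500, 1.410000]

After 3 iteration(s), the approximation is c_3 = 1.312500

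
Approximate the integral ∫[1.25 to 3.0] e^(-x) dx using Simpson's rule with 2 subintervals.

f(x) = e^(-x)
a = 1.25, b = 3.0, n = 2
h = (b - a)/n = 0.875000

Simpson's rule: (h/3)[f(x₀) + 4f(x₁) + 2f(x₂) + ... + f(xₙ)]

x_0 = 1.2500, f(x_0) = 0.286505, coefficient = 1
x_1 = 2.1250, f(x_1) = 0.119433, coefficient = 4
x_2 = 3.0000, f(x_2) = 0.049787, coefficient = 1

I ≈ (0.875000/3) × 0.814024 = 0.237424
Exact value: 0.236718
Error: 0.000706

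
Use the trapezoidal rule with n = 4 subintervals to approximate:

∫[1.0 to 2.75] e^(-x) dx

f(x) = e^(-x)
a = 1.0, b = 2.75, n = 4
h = (b - a)/n = 0.437500

Trapezoidal rule: (h/2)[f(x₀) + 2f(x₁) + 2f(x₂) + ... + f(xₙ)]

x_0 = 1.0000, f(x_0) = 0.367879, coefficient = 1
x_1 = 1.4375, f(x_1) = 0.237521, coefficient = 2
x_2 = 1.8750, f(x_2) = 0.153355, coefficient = 2
x_3 = 2.3125, f(x_3) = 0.099013, coefficient = 2
x_4 = 2.7500, f(x_4) = 0.063928, coefficient = 1

I ≈ (0.437500/2) × 1.411586 = 0.308784
Exact value: 0.303952
Error: 0.004833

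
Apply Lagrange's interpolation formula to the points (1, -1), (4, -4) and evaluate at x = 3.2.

Lagrange interpolation formula:
P(x) = Σ yᵢ × Lᵢ(x)
where Lᵢ(x) = Π_{j≠i} (x - xⱼ)/(xᵢ - xⱼ)

L_0(3.2) = (3.2 - 4)/(1 - 4) = 0.266667
L_1(3.2) = (3.2 - 1)/(4 - 1) = 0.733333

P(3.2) = (-1)×L_0(3.2) + (-4)×L_1(3.2)
P(3.2) = -3.200000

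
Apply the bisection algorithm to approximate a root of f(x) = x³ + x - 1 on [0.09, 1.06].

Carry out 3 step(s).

f(x) = x³ + x - 1
Initial interval: [0.09, 1.06]

Iteration 1:
  c_1 = (0.090000 + 1.060000)/2 = 0.575000
  f(c_1) = f(0.575000) = -0.234891
  f(a) × f(c) ≥ 0, new interval: [0.575000, 1.060000]
Iteration 2:
  c_2 = (0.575000 + 1.060000)/2 = 0.817500
  f(c_2) = f(0.817500) = 0.363840
  f(a) × f(c) < 0, new interval: [0.575000, 0.817500]
Iteration 3:
  c_3 = (0.575000 + 0.817500)/2 = 0.696250
  f(c_3) = f(0.696250) = 0.033767
  f(a) × f(c) < 0, new interval: [0.575000, 0.696250]

After 3 iteration(s), the approximation is c_3 = 0.696250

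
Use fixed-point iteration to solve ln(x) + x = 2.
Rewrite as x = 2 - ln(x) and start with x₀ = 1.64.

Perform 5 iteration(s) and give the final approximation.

Equation: ln(x) + x = 2
Fixed-point form: x = 2 - ln(x)
x₀ = 1.64

x_1 = g(1.640000) = 1.505304
x_2 = g(1.505304) = 1.591005
x_3 = g(1.591005) = 1.535634
x_4 = g(1.535634) = 1.571057
x_5 = g(1.571057) = 1.548252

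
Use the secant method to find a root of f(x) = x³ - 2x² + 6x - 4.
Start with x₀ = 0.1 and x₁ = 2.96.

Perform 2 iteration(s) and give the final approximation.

f(x) = x³ - 2x² + 6x - 4
x₀ = 0.1, x₁ = 2.96

Secant formula: x_{n+1} = x_n - f(x_n)(x_n - x_{n-1})/(f(x_n) - f(x_{n-1}))

Iteration 1:
  f(0.100000) = -3.419000
  f(2.960000) = 22.171136
  x_2 = 2.960000 - 22.171136×(2.960000 - 0.100000)/(22.171136 - (-3.419000))
       = 0.482114
Iteration 2:
  f(2.960000) = 22.171136
  f(0.482114) = -1.460126
  x_3 = 0.482114 - (-1.460126)×(0.482114 - 2.960000)/(-1.460126 - 22.171136)
       = 0.635217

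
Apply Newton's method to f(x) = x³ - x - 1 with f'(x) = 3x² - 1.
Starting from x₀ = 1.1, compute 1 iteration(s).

f(x) = x³ - x - 1
f'(x) = 3x² - 1
x₀ = 1.1

Newton-Raphson formula: x_{n+1} = x_n - f(x_n)/f'(x_n)

Iteration 1:
  f(1.100000) = -0.769000
  f'(1.100000) = 2.630000
  x_1 = 1.100000 - (-0.769000)/2.630000 = 1.392395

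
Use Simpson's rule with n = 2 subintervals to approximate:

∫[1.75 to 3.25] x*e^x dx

f(x) = x*e^x
a = 1.75, b = 3.25, n = 2
h = (b - a)/n = 0.750000

Simpson's rule: (h/3)[f(x₀) + 4f(x₁) + 2f(x₂) + ... + f(xₙ)]

x_0 = 1.7500, f(x_0) = 10.070555, coefficient = 1
x_1 = 2.5000, f(x_1) = 30.456235, coefficient = 4
x_2 = 3.2500, f(x_2) = 83.818605, coefficient = 1

I ≈ (0.750000/3) × 215.714099 = 53.928525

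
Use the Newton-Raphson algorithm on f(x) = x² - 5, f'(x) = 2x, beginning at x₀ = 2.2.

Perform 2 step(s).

f(x) = x² - 5
f'(x) = 2x
x₀ = 2.2

Newton-Raphson formula: x_{n+1} = x_n - f(x_n)/f'(x_n)

Iteration 1:
  f(2.200000) = -0.160000
  f'(2.200000) = 4.400000
  x_1 = 2.200000 - (-0.160000)/4.400000 = 2.236364
Iteration 2:
  f(2.236364) = 0.001322
  f'(2.236364) = 4.472727
  x_2 = 2.236364 - 0.001322/4.472727 = 2.236068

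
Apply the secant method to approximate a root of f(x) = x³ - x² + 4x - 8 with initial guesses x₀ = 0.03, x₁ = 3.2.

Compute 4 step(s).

f(x) = x³ - x² + 4x - 8
x₀ = 0.03, x₁ = 3.2

Secant formula: x_{n+1} = x_n - f(x_n)(x_n - x_{n-1})/(f(x_n) - f(x_{n-1}))

Iteration 1:
  f(0.030000) = -7.880873
  f(3.200000) = 27.328000
  x_2 = 3.200000 - 27.328000×(3.200000 - 0.030000)/(27.328000 - (-7.880873))
       = 0.739547
Iteration 2:
  f(3.200000) = 27.328000
  f(0.739547) = -5.184259
  x_3 = 0.739547 - (-5.184259)×(0.739547 - 3.200000)/(-5.184259 - 27.328000)
       = 1.131880
Iteration 3:
  f(0.739547) = -5.184259
  f(1.131880) = -3.303520
  x_4 = 1.131880 - (-3.303520)×(1.131880 - 0.739547)/(-3.303520 - (-5.184259))
       = 1.821013
Iteration 4:
  f(1.131880) = -3.303520
  f(1.821013) = 2.006605
  x_5 = 1.821013 - 2.006605×(1.821013 - 1.131880)/(2.006605 - (-3.303520))
       = 1.560602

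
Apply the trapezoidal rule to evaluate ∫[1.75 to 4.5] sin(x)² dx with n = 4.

f(x) = sin(x)²
a = 1.75, b = 4.5, n = 4
h = (b - a)/n = 0.687500

Trapezoidal rule: (h/2)[f(x₀) + 2f(x₁) + 2f(x₂) + ... + f(xₙ)]

x_0 = 1.7500, f(x_0) = 0.968228, coefficient = 1
x_1 = 2.4375, f(x_1) = 0.419052, coefficient = 2
x_2 = 3.1250, f(x_2) = 0.000275, coefficient = 2
x_3 = 3.8125, f(x_3) = 0.386507, coefficient = 2
x_4 = 4.5000, f(x_4) = 0.955565, coefficient = 1

I ≈ (0.687500/2) × 3.535463 = 1.215315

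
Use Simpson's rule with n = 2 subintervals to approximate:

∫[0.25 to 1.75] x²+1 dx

f(x) = x²+1
a = 0.25, b = 1.75, n = 2
h = (b - a)/n = 0.750000

Simpson's rule: (h/3)[f(x₀) + 4f(x₁) + 2f(x₂) + ... + f(xₙ)]

x_0 = 0.2500, f(x_0) = 1.062500, coefficient = 1
x_1 = 1.0000, f(x_1) = 2.000000, coefficient = 4
x_2 = 1.7500, f(x_2) = 4.062500, coefficient = 1

I ≈ (0.750000/3) × 13.125000 = 3.281250
Exact value: 3.281250
Error: 0.000000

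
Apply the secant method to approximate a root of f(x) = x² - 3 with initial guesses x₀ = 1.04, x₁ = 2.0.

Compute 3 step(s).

f(x) = x² - 3
x₀ = 1.04, x₁ = 2.0

Secant formula: x_{n+1} = x_n - f(x_n)(x_n - x_{n-1})/(f(x_n) - f(x_{n-1}))

Iteration 1:
  f(1.040000) = -1.918400
  f(2.000000) = 1.000000
  x_2 = 2.000000 - 1.000000×(2.000000 - 1.040000)/(1.000000 - (-1.918400))
       = 1.671053
Iteration 2:
  f(2.000000) = 1.000000
  f(1.671053) = -0.207583
  x_3 = 1.671053 - (-0.207583)×(1.671053 - 2.000000)/(-0.207583 - 1.000000)
       = 1.727599
Iteration 3:
  f(1.671053) = -0.207583
  f(1.727599) = -0.015403
  x_4 = 1.727599 - (-0.015403)×(1.727599 - 1.671053)/(-0.015403 - (-0.207583))
       = 1.732131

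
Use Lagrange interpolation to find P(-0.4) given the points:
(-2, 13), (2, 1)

Lagrange interpolation formula:
P(x) = Σ yᵢ × Lᵢ(x)
where Lᵢ(x) = Π_{j≠i} (x - xⱼ)/(xᵢ - xⱼ)

L_0(-0.4) = (-0.4 - 2)/(-2 - 2) = 0.600000
L_1(-0.4) = (-0.4 - (-2))/(2 - (-2)) = 0.400000

P(-0.4) = 13×L_0(-0.4) + 1×L_1(-0.4)
P(-0.4) = 8.200000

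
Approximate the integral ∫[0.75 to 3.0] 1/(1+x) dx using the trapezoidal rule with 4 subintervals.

f(x) = 1/(1+x)
a = 0.75, b = 3.0, n = 4
h = (b - a)/n = 0.562500

Trapezoidal rule: (h/2)[f(x₀) + 2f(x₁) + 2f(x₂) + ... + f(xₙ)]

x_0 = 0.7500, f(x_0) = 0.571429, coefficient = 1
x_1 = 1.3125, f(x_1) = 0.432432, coefficient = 2
x_2 = 1.8750, f(x_2) = 0.347826, coefficient = 2
x_3 = 2.4375, f(x_3) = 0.290909, coefficient = 2
x_4 = 3.0000, f(x_4) = 0.250000, coefficient = 1

I ≈ (0.562500/2) × 2.963764 = 0.833559
Exact value: 0.826679
Error: 0.006880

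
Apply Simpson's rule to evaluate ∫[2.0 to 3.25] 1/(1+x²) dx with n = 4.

f(x) = 1/(1+x²)
a = 2.0, b = 3.25, n = 4
h = (b - a)/n = 0.312500

Simpson's rule: (h/3)[f(x₀) + 4f(x₁) + 2f(x₂) + ... + f(xₙ)]

x_0 = 2.0000, f(x_0) = 0.200000, coefficient = 1
x_1 = 2.3125, f(x_1) = 0.157538, coefficient = 4
x_2 = 2.6250, f(x_2) = 0.126733, coefficient = 2
x_3 = 2.9375, f(x_3) = 0.103854, coefficient = 4
x_4 = 3.2500, f(x_4) = 0.086486, coefficient = 1

I ≈ (0.312500/3) × 1.585522 = 0.165158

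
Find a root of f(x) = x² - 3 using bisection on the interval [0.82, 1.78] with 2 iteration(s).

f(x) = x² - 3
Initial interval: [0.82, 1.78]

Iteration 1:
  c_1 = (0.820000 + 1.780000)/2 = 1.300000
  f(c_1) = f(1.300000) = -1.310000
  f(a) × f(c) ≥ 0, new interval: [1.300000, 1.780000]
Iteration 2:
  c_2 = (1.300000 + 1.780000)/2 = 1.540000
  f(c_2) = f(1.540000) = -0.628400
  f(a) × f(c) ≥ 0, new interval: [1.540000, 1.780000]

After 2 iteration(s), the approximation is c_2 = 1.540000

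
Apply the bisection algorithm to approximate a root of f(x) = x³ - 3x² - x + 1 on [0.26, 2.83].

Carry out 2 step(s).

f(x) = x³ - 3x² - x + 1
Initial interval: [0.26, 2.83]

Iteration 1:
  c_1 = (0.260000 + 2.830000)/2 = 1.545000
  f(c_1) = f(1.545000) = -4.018121
  f(a) × f(c) < 0, new interval: [0.260000, 1.545000]
Iteration 2:
  c_2 = (0.260000 + 1.545000)/2 = 0.902500
  f(c_2) = f(0.902500) = -1.610927
  f(a) × f(c) < 0, new interval: [0.260000, 0.902500]

After 2 iteration(s), the approximation is c_2 = 0.902500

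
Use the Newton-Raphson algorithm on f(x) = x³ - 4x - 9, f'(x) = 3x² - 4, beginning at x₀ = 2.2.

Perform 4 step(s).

f(x) = x³ - 4x - 9
f'(x) = 3x² - 4
x₀ = 2.2

Newton-Raphson formula: x_{n+1} = x_n - f(x_n)/f'(x_n)

Iteration 1:
  f(2.200000) = -7.152000
  f'(2.200000) = 10.520000
  x_1 = 2.200000 - (-7.152000)/10.520000 = 2.879848
Iteration 2:
  f(2.879848) = 3.364696
  f'(2.879848) = 20.880572
  x_2 = 2.879848 - 3.364696/20.880572 = 2.718708
Iteration 3:
  f(2.718708) = 0.220151
  f'(2.718708) = 18.174118
  x_3 = 2.718708 - 0.220151/18.174118 = 2.706594
Iteration 4:
  f(2.706594) = 0.001195
  f'(2.706594) = 17.976960
  x_4 = 2.706594 - 0.001195/17.976960 = 2.706528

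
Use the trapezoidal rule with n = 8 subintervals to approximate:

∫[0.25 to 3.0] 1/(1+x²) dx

f(x) = 1/(1+x²)
a = 0.25, b = 3.0, n = 8
h = (b - a)/n = 0.343750

Trapezoidal rule: (h/2)[f(x₀) + 2f(x₁) + 2f(x₂) + ... + f(xₙ)]

x_0 = 0.2500, f(x_0) = 0.941176, coefficient = 1
x_1 = 0.5938, f(x_1) = 0.739350, coefficient = 2
x_2 = 0.9375, f(x_2) = 0.532225, coefficient = 2
x_3 = 1.2812, f(x_3) = 0.378558, coefficient = 2
x_4 = 1.6250, f(x_4) = 0.274678, coefficient = 2
x_5 = 1.9688, f(x_5) = 0.205087, coefficient = 2
x_6 = 2.3125, f(x_6) = 0.157538, coefficient = 2
x_7 = 2.6562, f(x_7) = 0.124136, coefficient = 2
x_8 = 3.0000, f(x_8) = 0.100000, coefficient = 1

I ≈ (0.343750/2) × 5.864322 = 1.007930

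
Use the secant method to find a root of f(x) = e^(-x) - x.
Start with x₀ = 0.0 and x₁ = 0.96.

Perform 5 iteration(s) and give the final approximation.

f(x) = e^(-x) - x
x₀ = 0.0, x₁ = 0.96

Secant formula: x_{n+1} = x_n - f(x_n)(x_n - x_{n-1})/(f(x_n) - f(x_{n-1}))

Iteration 1:
  f(0.000000) = 1.000000
  f(0.960000) = -0.577107
  x_2 = 0.960000 - (-0.577107)×(0.960000 - 0.000000)/(-0.577107 - 1.000000)
       = 0.608709
Iteration 2:
  f(0.960000) = -0.577107
  f(0.608709) = -0.064657
  x_3 = 0.608709 - (-0.064657)×(0.608709 - 0.960000)/(-0.064657 - (-0.577107))
       = 0.564386
Iteration 3:
  f(0.608709) = -0.064657
  f(0.564386) = 0.004323
  x_4 = 0.564386 - 0.004323×(0.564386 - 0.608709)/(0.004323 - (-0.064657))
       = 0.567164
Iteration 4:
  f(0.564386) = 0.004323
  f(0.567164) = -0.000032
  x_5 = 0.567164 - (-0.000032)×(0.567164 - 0.564386)/(-0.000032 - 0.004323)
       = 0.567143
Iteration 5:
  f(0.567164) = -0.000032
  f(0.567143) = 0.000000
  x_6 = 0.567143 - 0.000000×(0.567143 - 0.567164)/(0.000000 - (-0.000032))
       = 0.567143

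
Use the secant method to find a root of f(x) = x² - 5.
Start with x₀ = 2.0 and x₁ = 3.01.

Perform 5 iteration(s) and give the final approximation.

f(x) = x² - 5
x₀ = 2.0, x₁ = 3.01

Secant formula: x_{n+1} = x_n - f(x_n)(x_n - x_{n-1})/(f(x_n) - f(x_{n-1}))

Iteration 1:
  f(2.000000) = -1.000000
  f(3.010000) = 4.060100
  x_2 = 3.010000 - 4.060100×(3.010000 - 2.000000)/(4.060100 - (-1.000000))
       = 2.199601
Iteration 2:
  f(3.010000) = 4.060100
  f(2.199601) = -0.161756
  x_3 = 2.199601 - (-0.161756)×(2.199601 - 3.010000)/(-0.161756 - 4.060100)
       = 2.230650
Iteration 3:
  f(2.199601) = -0.161756
  f(2.230650) = -0.024199
  x_4 = 2.230650 - (-0.024199)×(2.230650 - 2.199601)/(-0.024199 - (-0.161756))
       = 2.236113
Iteration 4:
  f(2.230650) = -0.024199
  f(2.236113) = 0.000199
  x_5 = 2.236113 - 0.000199×(2.236113 - 2.230650)/(0.000199 - (-0.024199))
       = 2.236068
Iteration 5:
  f(2.236113) = 0.000199
  f(2.236068) = 0.000000
  x_6 = 2.236068 - 0.000000×(2.236068 - 2.236113)/(0.000000 - 0.000199)
       = 2.236068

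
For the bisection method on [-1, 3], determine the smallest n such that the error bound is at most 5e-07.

We need (b-a)/2^n ≤ 5e-07
(3 - (-1))/2^n ≤ 5e-07
4/2^n ≤ 5e-07
2^n ≥ 8000000
n ≥ log₂(8000000) = 22.93
n ≥ 23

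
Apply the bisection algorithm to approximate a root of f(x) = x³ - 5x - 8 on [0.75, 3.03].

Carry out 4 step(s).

f(x) = x³ - 5x - 8
Initial interval: [0.75, 3.03]

Iteration 1:
  c_1 = (0.750000 + 3.030000)/2 = 1.890000
  f(c_1) = f(1.890000) = -10.698731
  f(a) × f(c) ≥ 0, new interval: [1.890000, 3.030000]
Iteration 2:
  c_2 = (1.890000 + 3.030000)/2 = 2.460000
  f(c_2) = f(2.460000) = -5.413064
  f(a) × f(c) ≥ 0, new interval: [2.460000, 3.030000]
Iteration 3:
  c_3 = (2.460000 + 3.030000)/2 = 2.745000
  f(c_3) = f(2.745000) = -1.041356
  f(a) × f(c) ≥ 0, new interval: [2.745000, 3.030000]
Iteration 4:
  c_4 = (2.745000 + 3.030000)/2 = 2.887500
  f(c_4) = f(2.887500) = 1.637482
  f(a) × f(c) < 0, new interval: [2.745000, 2.887500]

After 4 iteration(s), the approximation is c_4 = 2.887500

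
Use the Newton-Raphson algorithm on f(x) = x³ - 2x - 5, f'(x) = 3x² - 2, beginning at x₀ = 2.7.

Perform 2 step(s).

f(x) = x³ - 2x - 5
f'(x) = 3x² - 2
x₀ = 2.7

Newton-Raphson formula: x_{n+1} = x_n - f(x_n)/f'(x_n)

Iteration 1:
  f(2.700000) = 9.283000
  f'(2.700000) = 19.870000
  x_1 = 2.700000 - 9.283000/19.870000 = 2.232813
Iteration 2:
  f(2.232813) = 1.665964
  f'(2.232813) = 12.956366
  x_2 = 2.232813 - 1.665964/12.956366 = 2.104231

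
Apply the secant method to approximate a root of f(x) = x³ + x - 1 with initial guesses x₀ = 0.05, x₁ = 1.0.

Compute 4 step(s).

f(x) = x³ + x - 1
x₀ = 0.05, x₁ = 1.0

Secant formula: x_{n+1} = x_n - f(x_n)(x_n - x_{n-1})/(f(x_n) - f(x_{n-1}))

Iteration 1:
  f(0.050000) = -0.949875
  f(1.000000) = 1.000000
  x_2 = 1.000000 - 1.000000×(1.000000 - 0.050000)/(1.000000 - (-0.949875))
       = 0.512789
Iteration 2:
  f(1.000000) = 1.000000
  f(0.512789) = -0.352371
  x_3 = 0.512789 - (-0.352371)×(0.512789 - 1.000000)/(-0.352371 - 1.000000)
       = 0.639736
Iteration 3:
  f(0.512789) = -0.352371
  f(0.639736) = -0.098444
  x_4 = 0.639736 - (-0.098444)×(0.639736 - 0.512789)/(-0.098444 - (-0.352371))
       = 0.688952
Iteration 4:
  f(0.639736) = -0.098444
  f(0.688952) = 0.015965
  x_5 = 0.688952 - 0.015965×(0.688952 - 0.639736)/(0.015965 - (-0.098444))
       = 0.682084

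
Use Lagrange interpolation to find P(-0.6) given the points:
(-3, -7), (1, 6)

Lagrange interpolation formula:
P(x) = Σ yᵢ × Lᵢ(x)
where Lᵢ(x) = Π_{j≠i} (x - xⱼ)/(xᵢ - xⱼ)

L_0(-0.6) = (-0.6 - 1)/(-3 - 1) = 0.400000
L_1(-0.6) = (-0.6 - (-3))/(1 - (-3)) = 0.600000

P(-0.6) = (-7)×L_0(-0.6) + 6×L_1(-0.6)
P(-0.6) = 0.800000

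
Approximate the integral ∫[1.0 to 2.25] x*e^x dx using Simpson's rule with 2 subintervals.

f(x) = x*e^x
a = 1.0, b = 2.25, n = 2
h = (b - a)/n = 0.625000

Simpson's rule: (h/3)[f(x₀) + 4f(x₁) + 2f(x₂) + ... + f(xₙ)]

x_0 = 1.0000, f(x_0) = 2.718282, coefficient = 1
x_1 = 1.6250, f(x_1) = 8.252431, coefficient = 4
x_2 = 2.2500, f(x_2) = 21.347406, coefficient = 1

I ≈ (0.625000/3) × 57.075411 = 11.890711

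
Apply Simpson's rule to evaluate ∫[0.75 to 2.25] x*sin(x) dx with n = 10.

f(x) = x*sin(x)
a = 0.75, b = 2.25, n = 10
h = (b - a)/n = 0.150000

Simpson's rule: (h/3)[f(x₀) + 4f(x₁) + 2f(x₂) + ... + f(xₙ)]

x_0 = 0.7500, f(x_0) = 0.511229, coefficient = 1
x_1 = 0.9000, f(x_1) = 0.704994, coefficient = 4
x_2 = 1.0500, f(x_2) = 0.910794, coefficient = 2
x_3 = 1.2000, f(x_3) = 1.118447, coefficient = 4
x_4 = 1.3500, f(x_4) = 1.317227, coefficient = 2
x_5 = 1.5000, f(x_5) = 1.496242, coefficient = 4
x_6 = 1.6500, f(x_6) = 1.644827, coefficient = 2
x_7 = 1.8000, f(x_7) = 1.752926, coefficient = 4
x_8 = 1.9500, f(x_8) = 1.811471, coefficient = 2
x_9 = 2.1000, f(x_9) = 1.812740, coefficient = 4
x_10 = 2.2500, f(x_10) = 1.750665, coefficient = 1

I ≈ (0.150000/3) × 41.171929 = 2.058596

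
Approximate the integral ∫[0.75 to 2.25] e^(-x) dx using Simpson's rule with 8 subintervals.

f(x) = e^(-x)
a = 0.75, b = 2.25, n = 8
h = (b - a)/n = 0.187500

Simpson's rule: (h/3)[f(x₀) + 4f(x₁) + 2f(x₂) + ... + f(xₙ)]

x_0 = 0.7500, f(x_0) = 0.472367, coefficient = 1
x_1 = 0.9375, f(x_1) = 0.391606, coefficient = 4
x_2 = 1.1250, f(x_2) = 0.324652, coefficient = 2
x_3 = 1.3125, f(x_3) = 0.269146, coefficient = 4
x_4 = 1.5000, f(x_4) = 0.223130, coefficient = 2
x_5 = 1.6875, f(x_5) = 0.184981, coefficient = 4
x_6 = 1.8750, f(x_6) = 0.153355, coefficient = 2
x_7 = 2.0625, f(x_7) = 0.127136, coefficient = 4
x_8 = 2.2500, f(x_8) = 0.105399, coefficient = 1

I ≈ (0.187500/3) × 5.871517 = 0.366970
Exact value: 0.366967
Error: 0.000003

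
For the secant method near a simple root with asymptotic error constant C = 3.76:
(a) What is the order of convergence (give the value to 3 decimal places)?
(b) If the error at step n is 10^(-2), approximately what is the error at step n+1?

(a) Secant method has superlinear convergence with order φ = (1+√5)/2 ≈ 1.618.
    This means |e_{n+1}| ≈ C|e_n|^1.618.

(b) With |e_n| = 10^(-2) and C = 3.76:
    |e_{n+1}| ≈ 3.76 × (10^(-2))^1.618 = 3.76 × 10^(-3.24)

(a) ≈ 1.618 (golden ratio); (b) |e_{n+1}| ≈ 2.183e-03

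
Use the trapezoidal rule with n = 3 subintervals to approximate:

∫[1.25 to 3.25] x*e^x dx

f(x) = x*e^x
a = 1.25, b = 3.25, n = 3
h = (b - a)/n = 0.666667

Trapezoidal rule: (h/2)[f(x₀) + 2f(x₁) + 2f(x₂) + ... + f(xₙ)]

x_0 = 1.2500, f(x_0) = 4.362929, coefficient = 1
x_1 = 1.9167, f(x_1) = 13.029998, coefficient = 2
x_2 = 2.5833, f(x_2) = 34.206439, coefficient = 2
x_3 = 3.2500, f(x_3) = 83.818605, coefficient = 1

I ≈ (0.666667/2) × 182.654406 = 60.884802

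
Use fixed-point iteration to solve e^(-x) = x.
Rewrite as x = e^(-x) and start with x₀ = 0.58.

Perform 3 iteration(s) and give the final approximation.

Equation: e^(-x) = x
Fixed-point form: x = e^(-x)
x₀ = 0.58

x_1 = g(0.580000) = 0.559898
x_2 = g(0.559898) = 0.571267
x_3 = g(0.571267) = 0.564809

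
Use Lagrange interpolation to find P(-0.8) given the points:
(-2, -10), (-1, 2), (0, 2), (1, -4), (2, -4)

Lagrange interpolation formula:
P(x) = Σ yᵢ × Lᵢ(x)
where Lᵢ(x) = Π_{j≠i} (x - xⱼ)/(xᵢ - xⱼ)

L_0(-0.8) = (-0.8 - (-1))/(-2 - (-1)) × (-0.8 - 0)/(-2 - 0) × (-0.8 - 1)/(-2 - 1) × (-0.8 - 2)/(-2 - 2) = -0.033600
L_1(-0.8) = (-0.8 - (-2))/(-1 - (-2)) × (-0.8 - 0)/(-1 - 0) × (-0.8 - 1)/(-1 - 1) × (-0.8 - 2)/(-1 - 2) = 0.806400
L_2(-0.8) = (-0.8 - (-2))/(0 - (-2)) × (-0.8 - (-1))/(0 - (-1)) × (-0.8 - 1)/(0 - 1) × (-0.8 - 2)/(0 - 2) = 0.302400
L_3(-0.8) = (-0.8 - (-2))/(1 - (-2)) × (-0.8 - (-1))/(1 - (-1)) × (-0.8 - 0)/(1 - 0) × (-0.8 - 2)/(1 - 2) = -0.089600
L_4(-0.8) = (-0.8 - (-2))/(2 - (-2)) × (-0.8 - (-1))/(2 - (-1)) × (-0.8 - 0)/(2 - 0) × (-0.8 - 1)/(2 - 1) = 0.014400

P(-0.8) = (-10)×L_0(-0.8) + 2×L_1(-0.8) + 2×L_2(-0.8) + (-4)×L_3(-0.8) + (-4)×L_4(-0.8)
P(-0.8) = 2.854400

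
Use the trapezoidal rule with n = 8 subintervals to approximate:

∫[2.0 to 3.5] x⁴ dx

f(x) = x⁴
a = 2.0, b = 3.5, n = 8
h = (b - a)/n = 0.187500

Trapezoidal rule: (h/2)[f(x₀) + 2f(x₁) + 2f(x₂) + ... + f(xₙ)]

x_0 = 2.0000, f(x_0) = 16.000000, coefficient = 1
x_1 = 2.1875, f(x_1) = 22.897720, coefficient = 2
x_2 = 2.3750, f(x_2) = 31.816650, coefficient = 2
x_3 = 2.5625, f(x_3) = 43.117691, coefficient = 2
x_4 = 2.7500, f(x_4) = 57.191406, coefficient = 2
x_5 = 2.9375, f(x_5) = 74.458023, coefficient = 2
x_6 = 3.1250, f(x_6) = 95.367432, coefficient = 2
x_7 = 3.3125, f(x_7) = 120.399185, coefficient = 2
x_8 = 3.5000, f(x_8) = 150.062500, coefficient = 1

I ≈ (0.187500/2) × 1056.558716 = 99.052380
Exact value: 98.643750
Error: 0.408630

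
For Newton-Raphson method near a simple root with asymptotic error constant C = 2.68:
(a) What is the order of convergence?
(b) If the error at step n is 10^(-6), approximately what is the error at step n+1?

(a) Newton-Raphson has quadratic (order 2) convergence near simple roots.
    This means |e_{n+1}| ≈ C|e_n|².

(b) With |e_n| = 10^(-6) and C = 2.68:
    |e_{n+1}| ≈ 2.68 × (10^(-6))² = 2.68 × 10^(-12)

(a) 2 (quadratic); (b) |e_{n+1}| ≈ 2.680e-12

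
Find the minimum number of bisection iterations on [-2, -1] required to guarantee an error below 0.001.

We need (b-a)/2^n ≤ 0.001
(-1 - (-2))/2^n ≤ 0.001
1/2^n ≤ 0.001
2^n ≥ 1000
n ≥ log₂(1000) = 9.97
n ≥ 10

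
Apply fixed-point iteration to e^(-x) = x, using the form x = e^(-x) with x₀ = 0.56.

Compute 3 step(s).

Equation: e^(-x) = x
Fixed-point form: x = e^(-x)
x₀ = 0.56

x_1 = g(0.560000) = 0.571209
x_2 = g(0.571209) = 0.564842
x_3 = g(0.564842) = 0.568450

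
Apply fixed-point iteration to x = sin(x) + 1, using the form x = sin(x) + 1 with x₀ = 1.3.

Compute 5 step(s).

Equation: x = sin(x) + 1
Fixed-point form: x = sin(x) + 1
x₀ = 1.3

x_1 = g(1.300000) = 1.963558
x_2 = g(1.963558) = 1.923856
x_3 = g(1.923856) = 1.938319
x_4 = g(1.938319) = 1.933220
x_5 = g(1.933220) = 1.935040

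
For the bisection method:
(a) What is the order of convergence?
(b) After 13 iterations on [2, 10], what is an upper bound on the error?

(a) Bisection has linear (order 1) convergence; the error is halved each step.

(b) Error bound = (b-a)/2^n = (10 - 2)/2^{13}
    = 8/2^{13}

(a) 1 (linear); (b) error ≤ 9.77e-04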